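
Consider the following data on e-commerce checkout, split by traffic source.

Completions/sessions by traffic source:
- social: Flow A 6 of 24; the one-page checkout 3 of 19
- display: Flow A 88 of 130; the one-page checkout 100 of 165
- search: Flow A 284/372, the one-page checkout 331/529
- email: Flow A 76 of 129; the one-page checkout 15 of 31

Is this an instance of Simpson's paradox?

Social: Flow A 6/24 = 25.0%, the one-page checkout 3/19 = 15.8% → Flow A
Display: Flow A 88/130 = 67.7%, the one-page checkout 100/165 = 60.6% → Flow A
Search: Flow A 284/372 = 76.3%, the one-page checkout 331/529 = 62.6% → Flow A
Email: Flow A 76/129 = 58.9%, the one-page checkout 15/31 = 48.4% → Flow A
Overall: Flow A 454/655 = 69.3%, the one-page checkout 449/744 = 60.3% → Flow A
Flow A wins overall and in every traffic group — no reversal.

No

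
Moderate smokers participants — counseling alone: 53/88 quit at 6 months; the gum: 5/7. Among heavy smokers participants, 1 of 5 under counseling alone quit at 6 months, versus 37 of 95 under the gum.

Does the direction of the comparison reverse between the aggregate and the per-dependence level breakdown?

Moderate smokers: counseling alone 53/88 = 60.2%, the gum 5/7 = 71.4% → the gum
Heavy smokers: counseling alone 1/5 = 20.0%, the gum 37/95 = 38.9% → the gum
Overall: counseling alone 54/93 = 58.1%, the gum 42/102 = 41.2% → counseling alone
The gum wins each dependence group but counseling alone wins overall — the comparison reverses. The gum's participants skew toward heavy smokers, which has a lower base rate.

Yes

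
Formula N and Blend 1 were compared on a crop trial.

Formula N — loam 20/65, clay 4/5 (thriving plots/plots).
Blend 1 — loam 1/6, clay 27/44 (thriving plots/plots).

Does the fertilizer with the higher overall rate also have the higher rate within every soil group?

Loam: Formula N 20/65 = 30.8%, Blend 1 1/6 = 16.7% → Formula N
Clay: Formula N 4/5 = 80.0%, Blend 1 27/44 = 61.4% → Formula N
Overall: Formula N 24/70 = 34.3%, Blend 1 28/50 = 56.0% → Blend 1
Formula N wins each soil group but Blend 1 wins overall — the comparison reverses. Formula N's plots skew toward loam, which has a lower base rate.

No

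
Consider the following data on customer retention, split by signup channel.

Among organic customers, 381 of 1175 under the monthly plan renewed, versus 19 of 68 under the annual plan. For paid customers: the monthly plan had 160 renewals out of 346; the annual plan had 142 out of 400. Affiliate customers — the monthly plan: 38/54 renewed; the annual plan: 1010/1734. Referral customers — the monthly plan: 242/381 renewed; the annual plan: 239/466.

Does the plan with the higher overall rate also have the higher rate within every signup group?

Organic: the monthly plan 381/1175 = 32.4%, the annual plan 19/68 = 27.9% → the monthly plan
Paid: the monthly plan 160/346 = 46.2%, the annual plan 142/400 = 35.5% → the monthly plan
Affiliate: the monthly plan 38/54 = 70.4%, the annual plan 1010/1734 = 58.2% → the monthly plan
Referral: the monthly plan 242/381 = 63.5%, the annual plan 239/466 = 51.3% → the monthly plan
Overall: the monthly plan 821/1956 = 42.0%, the annual plan 1410/2668 = 52.8% → the annual plan
The monthly plan wins each signup group but the annual plan wins overall — the comparison reverses. The monthly plan's customers skew toward organic, which has a lower base rate.

No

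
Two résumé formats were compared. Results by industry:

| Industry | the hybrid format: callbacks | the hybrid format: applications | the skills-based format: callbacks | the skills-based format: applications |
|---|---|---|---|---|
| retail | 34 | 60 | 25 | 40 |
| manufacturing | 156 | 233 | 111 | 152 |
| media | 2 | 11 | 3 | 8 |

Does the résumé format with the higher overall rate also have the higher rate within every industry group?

Retail: the hybrid format 34/60 = 56.7%, the skills-based format 25/40 = 62.5% → the skills-based format
Manufacturing: the hybrid format 156/233 = 67.0%, the skills-based format 111/152 = 73.0% → the skills-based format
Media: the hybrid format 2/11 = 18.2%, the skills-based format 3/8 = 37.5% → the skills-based format
Overall: the hybrid format 192/304 = 63.2%, the skills-based format 139/200 = 69.5% → the skills-based format
The skills-based format wins overall and in every industry group — no reversal.

Yes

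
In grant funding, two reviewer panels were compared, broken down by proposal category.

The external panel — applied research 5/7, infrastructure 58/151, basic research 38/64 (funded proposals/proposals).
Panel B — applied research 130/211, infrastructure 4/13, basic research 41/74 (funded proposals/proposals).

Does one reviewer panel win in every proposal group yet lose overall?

Yes

Applied research: the external panel 5/7 = 71.4%, Panel B 130/211 = 61.6% → the external panel
Infrastructure: the external panel 58/151 = 38.4%, Panel B 4/13 = 30.8% → the external panel
Basic research: the external panel 38/64 = 59.4%, Panel B 41/74 = 55.4% → the external panel
Overall: the external panel 101/222 = 45.5%, Panel B 175/298 = 58.7% → Panel B
The external panel wins each proposal group but Panel B wins overall — the comparison reverses. The external panel's proposals skew toward infrastructure, which has a lower base rate.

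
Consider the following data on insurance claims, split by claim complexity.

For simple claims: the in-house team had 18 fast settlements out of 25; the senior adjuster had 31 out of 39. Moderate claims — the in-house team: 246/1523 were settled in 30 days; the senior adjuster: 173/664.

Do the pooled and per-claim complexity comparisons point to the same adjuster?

Yes

Simple: the in-house team 18/25 = 72.0%, the senior adjuster 31/39 = 79.5% → the senior adjuster
Moderate: the in-house team 246/1523 = 16.2%, the senior adjuster 173/664 = 26.1% → the senior adjuster
Overall: the in-house team 264/1548 = 17.1%, the senior adjuster 204/703 = 29.0% → the senior adjuster
The senior adjuster wins overall and in every claim group — no reversal.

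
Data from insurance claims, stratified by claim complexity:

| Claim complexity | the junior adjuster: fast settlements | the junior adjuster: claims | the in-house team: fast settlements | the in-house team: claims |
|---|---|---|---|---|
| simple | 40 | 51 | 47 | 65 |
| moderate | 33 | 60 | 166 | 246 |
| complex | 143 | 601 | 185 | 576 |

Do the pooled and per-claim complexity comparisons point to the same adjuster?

Simple: the junior adjuster 40/51 = 78.4%, the in-house team 47/65 = 72.3% → the junior adjuster
Moderate: the junior adjuster 33/60 = 55.0%, the in-house team 166/246 = 67.5% → the in-house team
Complex: the junior adjuster 143/601 = 23.8%, the in-house team 185/576 = 32.1% → the in-house team
Overall: the junior adjuster 216/712 = 30.3%, the in-house team 398/887 = 44.9% → the in-house team
Neither sweeps: the junior adjuster wins 1 of 3 groups, the in-house team wins 2. The in-house team wins overall but not every group — no Simpson reversal.

No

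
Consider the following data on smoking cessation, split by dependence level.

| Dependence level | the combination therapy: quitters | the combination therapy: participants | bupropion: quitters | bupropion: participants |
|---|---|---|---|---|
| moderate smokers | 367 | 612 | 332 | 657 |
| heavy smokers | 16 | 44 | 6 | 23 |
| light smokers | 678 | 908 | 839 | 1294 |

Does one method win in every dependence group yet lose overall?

Moderate smokers: the combination therapy 367/612 = 60.0%, bupropion 332/657 = 50.5% → the combination therapy
Heavy smokers: the combination therapy 16/44 = 36.4%, bupropion 6/23 = 26.1% → the combination therapy
Light smokers: the combination therapy 678/908 = 74.7%, bupropion 839/1294 = 64.8% → the combination therapy
Overall: the combination therapy 1061/1564 = 67.8%, bupropion 1177/1974 = 59.6% → the combination therapy
The combination therapy wins overall and in every dependence group — no reversal.

No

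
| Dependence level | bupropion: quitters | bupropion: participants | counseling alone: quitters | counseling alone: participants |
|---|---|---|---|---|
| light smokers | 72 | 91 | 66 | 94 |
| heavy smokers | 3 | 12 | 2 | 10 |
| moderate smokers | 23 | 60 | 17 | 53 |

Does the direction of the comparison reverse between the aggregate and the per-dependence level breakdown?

Light smokers: bupropion 72/91 = 79.1%, counseling alone 66/94 = 70.2% → bupropion
Heavy smokers: bupropion 3/12 = 25.0%, counseling alone 2/10 = 20.0% → bupropion
Moderate smokers: bupropion 23/60 = 38.3%, counseling alone 17/53 = 32.1% → bupropion
Overall: bupropion 98/163 = 60.1%, counseling alone 85/157 = 54.1% → bupropion
Bupropion wins overall and in every dependence group — no reversal.

No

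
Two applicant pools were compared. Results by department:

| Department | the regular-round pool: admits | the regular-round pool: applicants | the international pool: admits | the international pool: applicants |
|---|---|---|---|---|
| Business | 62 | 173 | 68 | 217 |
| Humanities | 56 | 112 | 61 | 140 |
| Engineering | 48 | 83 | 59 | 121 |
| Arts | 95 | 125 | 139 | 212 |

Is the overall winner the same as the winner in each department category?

Business: the regular-round pool 62/173 = 35.8%, the international pool 68/217 = 31.3% → the regular-round pool
Humanities: the regular-round pool 56/112 = 50.0%, the international pool 61/140 = 43.6% → the regular-round pool
Engineering: the regular-round pool 48/83 = 57.8%, the international pool 59/121 = 48.8% → the regular-round pool
Arts: the regular-round pool 95/125 = 76.0%, the international pool 139/212 = 65.6% → the regular-round pool
Overall: the regular-round pool 261/493 = 52.9%, the international pool 327/690 = 47.4% → the regular-round pool
The regular-round pool wins overall and in every department group — no reversal.

Yes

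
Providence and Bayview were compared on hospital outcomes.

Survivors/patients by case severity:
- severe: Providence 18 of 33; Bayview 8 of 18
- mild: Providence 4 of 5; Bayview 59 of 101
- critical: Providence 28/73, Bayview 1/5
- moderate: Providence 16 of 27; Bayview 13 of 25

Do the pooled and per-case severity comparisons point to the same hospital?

Severe: Providence 18/33 = 54.5%, Bayview 8/18 = 44.4% → Providence
Mild: Providence 4/5 = 80.0%, Bayview 59/101 = 58.4% → Providence
Critical: Providence 28/73 = 38.4%, Bayview 1/5 = 20.0% → Providence
Moderate: Providence 16/27 = 59.3%, Bayview 13/25 = 52.0% → Providence
Overall: Providence 66/138 = 47.8%, Bayview 81/149 = 54.4% → Bayview
Providence wins each case group but Bayview wins overall — the comparison reverses. Providence's patients skew toward critical, which has a lower base rate.

No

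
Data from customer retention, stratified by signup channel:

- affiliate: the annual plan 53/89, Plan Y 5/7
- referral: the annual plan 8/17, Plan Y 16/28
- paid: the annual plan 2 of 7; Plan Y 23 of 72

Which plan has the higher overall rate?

the annual plan

Affiliate: the annual plan 53/89 = 59.6%, Plan Y 5/7 = 71.4% → Plan Y
Referral: the annual plan 8/17 = 47.1%, Plan Y 16/28 = 57.1% → Plan Y
Paid: the annual plan 2/7 = 28.6%, Plan Y 23/72 = 31.9% → Plan Y
Overall: the annual plan 63/113 = 55.8%, Plan Y 44/107 = 41.1% → the annual plan
(Plan Y wins every signup group but the annual plan wins overall — Plan Y's customers skew toward the low-rate paid group.)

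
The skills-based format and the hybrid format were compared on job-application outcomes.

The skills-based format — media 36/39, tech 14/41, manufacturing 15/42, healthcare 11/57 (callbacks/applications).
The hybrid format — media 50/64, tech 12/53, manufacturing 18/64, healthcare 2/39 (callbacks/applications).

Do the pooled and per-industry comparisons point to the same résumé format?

Media: the skills-based format 36/39 = 92.3%, the hybrid format 50/64 = 78.1% → the skills-based format
Tech: the skills-based format 14/41 = 34.1%, the hybrid format 12/53 = 22.6% → the skills-based format
Manufacturing: the skills-based format 15/42 = 35.7%, the hybrid format 18/64 = 28.1% → the skills-based format
Healthcare: the skills-based format 11/57 = 19.3%, the hybrid format 2/39 = 5.1% → the skills-based format
Overall: the skills-based format 76/179 = 42.5%, the hybrid format 82/220 = 37.3% → the skills-based format
The skills-based format wins overall and in every industry group — no reversal.

Yes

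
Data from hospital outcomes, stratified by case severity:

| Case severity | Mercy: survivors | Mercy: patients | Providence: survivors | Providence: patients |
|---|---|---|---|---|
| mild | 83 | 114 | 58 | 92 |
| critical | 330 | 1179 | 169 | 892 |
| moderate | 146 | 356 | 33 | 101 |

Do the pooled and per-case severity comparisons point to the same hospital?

Yes

Mild: Mercy 83/114 = 72.8%, Providence 58/92 = 63.0% → Mercy
Critical: Mercy 330/1179 = 28.0%, Providence 169/892 = 18.9% → Mercy
Moderate: Mercy 146/356 = 41.0%, Providence 33/101 = 32.7% → Mercy
Overall: Mercy 559/1649 = 33.9%, Providence 260/1085 = 24.0% → Mercy
Mercy wins overall and in every case group — no reversal.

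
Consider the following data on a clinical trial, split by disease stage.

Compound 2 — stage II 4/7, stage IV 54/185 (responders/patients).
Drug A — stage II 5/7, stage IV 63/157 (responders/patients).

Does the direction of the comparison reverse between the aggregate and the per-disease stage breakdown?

No

Stage II: Compound 2 4/7 = 57.1%, Drug A 5/7 = 71.4% → Drug A
Stage IV: Compound 2 54/185 = 29.2%, Drug A 63/157 = 40.1% → Drug A
Overall: Compound 2 58/192 = 30.2%, Drug A 68/164 = 41.5% → Drug A
Drug A wins overall and in every disease group — no reversal.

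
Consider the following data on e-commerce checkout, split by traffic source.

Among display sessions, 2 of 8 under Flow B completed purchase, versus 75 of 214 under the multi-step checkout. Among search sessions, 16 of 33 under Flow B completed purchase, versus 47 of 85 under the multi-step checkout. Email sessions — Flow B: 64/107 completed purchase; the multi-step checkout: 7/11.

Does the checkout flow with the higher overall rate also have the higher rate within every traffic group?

Display: Flow B 2/8 = 25.0%, the multi-step checkout 75/214 = 35.0% → the multi-step checkout
Search: Flow B 16/33 = 48.5%, the multi-step checkout 47/85 = 55.3% → the multi-step checkout
Email: Flow B 64/107 = 59.8%, the multi-step checkout 7/11 = 63.6% → the multi-step checkout
Overall: Flow B 82/148 = 55.4%, the multi-step checkout 129/310 = 41.6% → Flow B
The multi-step checkout wins each traffic group but Flow B wins overall — the comparison reverses. The multi-step checkout's sessions skew toward display, which has a lower base rate.

No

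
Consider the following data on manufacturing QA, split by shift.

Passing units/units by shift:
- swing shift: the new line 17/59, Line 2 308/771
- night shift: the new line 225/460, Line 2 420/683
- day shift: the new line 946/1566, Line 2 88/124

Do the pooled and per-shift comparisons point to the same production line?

No

Swing shift: the new line 17/59 = 28.8%, Line 2 308/771 = 39.9% → Line 2
Night shift: the new line 225/460 = 48.9%, Line 2 420/683 = 61.5% → Line 2
Day shift: the new line 946/1566 = 60.4%, Line 2 88/124 = 71.0% → Line 2
Overall: the new line 1188/2085 = 57.0%, Line 2 816/1578 = 51.7% → the new line
Line 2 wins each shift group but the new line wins overall — the comparison reverses. Line 2's units skew toward swing shift, which has a lower base rate.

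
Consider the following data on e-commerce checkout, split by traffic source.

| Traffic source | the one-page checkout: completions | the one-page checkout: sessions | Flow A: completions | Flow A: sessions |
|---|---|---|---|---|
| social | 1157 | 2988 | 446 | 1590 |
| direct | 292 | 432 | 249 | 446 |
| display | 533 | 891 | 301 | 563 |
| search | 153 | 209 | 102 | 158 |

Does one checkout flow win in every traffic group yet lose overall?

Social: the one-page checkout 1157/2988 = 38.7%, Flow A 446/1590 = 28.1% → the one-page checkout
Direct: the one-page checkout 292/432 = 67.6%, Flow A 249/446 = 55.8% → the one-page checkout
Display: the one-page checkout 533/891 = 59.8%, Flow A 301/563 = 53.5% → the one-page checkout
Search: the one-page checkout 153/209 = 73.2%, Flow A 102/158 = 64.6% → the one-page checkout
Overall: the one-page checkout 2135/4520 = 47.2%, Flow A 1098/2757 = 39.8% → the one-page checkout
The one-page checkout wins overall and in every traffic group — no reversal.

No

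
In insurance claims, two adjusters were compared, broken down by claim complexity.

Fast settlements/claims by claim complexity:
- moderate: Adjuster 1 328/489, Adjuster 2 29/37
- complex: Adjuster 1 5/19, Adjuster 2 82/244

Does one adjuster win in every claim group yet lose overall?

Moderate: Adjuster 1 328/489 = 67.1%, Adjuster 2 29/37 = 78.4% → Adjuster 2
Complex: Adjuster 1 5/19 = 26.3%, Adjuster 2 82/244 = 33.6% → Adjuster 2
Overall: Adjuster 1 333/508 = 65.6%, Adjuster 2 111/281 = 39.5% → Adjuster 1
Adjuster 2 wins each claim group but Adjuster 1 wins overall — the comparison reverses. Adjuster 2's claims skew toward complex, which has a lower base rate.

Yes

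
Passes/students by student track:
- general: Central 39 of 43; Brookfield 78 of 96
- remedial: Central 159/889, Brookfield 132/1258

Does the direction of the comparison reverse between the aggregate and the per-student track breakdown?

No

General: Central 39/43 = 90.7%, Brookfield 78/96 = 81.2% → Central
Remedial: Central 159/889 = 17.9%, Brookfield 132/1258 = 10.5% → Central
Overall: Central 198/932 = 21.2%, Brookfield 210/1354 = 15.5% → Central
Central wins overall and in every student group — no reversal.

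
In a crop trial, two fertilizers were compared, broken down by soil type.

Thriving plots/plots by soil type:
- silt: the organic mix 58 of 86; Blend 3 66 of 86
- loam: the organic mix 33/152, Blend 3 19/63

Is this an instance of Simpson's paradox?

No

Silt: the organic mix 58/86 = 67.4%, Blend 3 66/86 = 76.7% → Blend 3
Loam: the organic mix 33/152 = 21.7%, Blend 3 19/63 = 30.2% → Blend 3
Overall: the organic mix 91/238 = 38.2%, Blend 3 85/149 = 57.0% → Blend 3
Blend 3 wins overall and in every soil group — no reversal.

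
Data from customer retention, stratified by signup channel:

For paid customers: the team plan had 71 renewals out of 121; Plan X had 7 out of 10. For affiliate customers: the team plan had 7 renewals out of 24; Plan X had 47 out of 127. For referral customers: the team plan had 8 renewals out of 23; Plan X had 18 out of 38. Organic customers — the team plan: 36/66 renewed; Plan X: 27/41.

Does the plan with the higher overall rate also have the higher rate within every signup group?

Paid: the team plan 71/121 = 58.7%, Plan X 7/10 = 70.0% → Plan X
Affiliate: the team plan 7/24 = 29.2%, Plan X 47/127 = 37.0% → Plan X
Referral: the team plan 8/23 = 34.8%, Plan X 18/38 = 47.4% → Plan X
Organic: the team plan 36/66 = 54.5%, Plan X 27/41 = 65.9% → Plan X
Overall: the team plan 122/234 = 52.1%, Plan X 99/216 = 45.8% → the team plan
Plan X wins each signup group but the team plan wins overall — the comparison reverses. Plan X's customers skew toward affiliate, which has a lower base rate.

No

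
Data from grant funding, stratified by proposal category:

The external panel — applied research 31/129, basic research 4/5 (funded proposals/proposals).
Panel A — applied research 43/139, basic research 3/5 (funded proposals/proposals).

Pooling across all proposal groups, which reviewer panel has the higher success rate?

Panel A

Applied research: the external panel 31/129 = 24.0%, Panel A 43/139 = 30.9% → Panel A
Basic research: the external panel 4/5 = 80.0%, Panel A 3/5 = 60.0% → the external panel
Overall: the external panel 35/134 = 26.1%, Panel A 46/144 = 31.9% → Panel A
(Neither sweeps every proposal group, but Panel A has the higher pooled rate.)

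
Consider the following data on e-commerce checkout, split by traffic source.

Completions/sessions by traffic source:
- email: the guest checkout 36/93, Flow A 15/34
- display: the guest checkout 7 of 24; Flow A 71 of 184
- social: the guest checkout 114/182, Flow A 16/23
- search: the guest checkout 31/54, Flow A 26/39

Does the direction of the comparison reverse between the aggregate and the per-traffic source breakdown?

Email: the guest checkout 36/93 = 38.7%, Flow A 15/34 = 44.1% → Flow A
Display: the guest checkout 7/24 = 29.2%, Flow A 71/184 = 38.6% → Flow A
Social: the guest checkout 114/182 = 62.6%, Flow A 16/23 = 69.6% → Flow A
Search: the guest checkout 31/54 = 57.4%, Flow A 26/39 = 66.7% → Flow A
Overall: the guest checkout 188/353 = 53.3%, Flow A 128/280 = 45.7% → the guest checkout
Flow A wins each traffic group but the guest checkout wins overall — the comparison reverses. Flow A's sessions skew toward display, which has a lower base rate.

Yes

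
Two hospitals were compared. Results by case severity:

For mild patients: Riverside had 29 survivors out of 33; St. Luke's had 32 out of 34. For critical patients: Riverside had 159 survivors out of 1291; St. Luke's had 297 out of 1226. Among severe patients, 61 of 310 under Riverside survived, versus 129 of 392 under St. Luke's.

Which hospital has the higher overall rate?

Mild: Riverside 29/33 = 87.9%, St. Luke's 32/34 = 94.1% → St. Luke's
Critical: Riverside 159/1291 = 12.3%, St. Luke's 297/1226 = 24.2% → St. Luke's
Severe: Riverside 61/310 = 19.7%, St. Luke's 129/392 = 32.9% → St. Luke's
Overall: Riverside 249/1634 = 15.2%, St. Luke's 458/1652 = 27.7% → St. Luke's

St. Luke's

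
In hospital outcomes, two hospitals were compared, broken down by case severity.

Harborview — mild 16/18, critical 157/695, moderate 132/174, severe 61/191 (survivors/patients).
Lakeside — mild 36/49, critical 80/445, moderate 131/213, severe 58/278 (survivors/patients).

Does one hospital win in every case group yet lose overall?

Mild: Harborview 16/18 = 88.9%, Lakeside 36/49 = 73.5% → Harborview
Critical: Harborview 157/695 = 22.6%, Lakeside 80/445 = 18.0% → Harborview
Moderate: Harborview 132/174 = 75.9%, Lakeside 131/213 = 61.5% → Harborview
Severe: Harborview 61/191 = 31.9%, Lakeside 58/278 = 20.9% → Harborview
Overall: Harborview 366/1078 = 34.0%, Lakeside 305/985 = 31.0% → Harborview
Harborview wins overall and in every case group — no reversal.

No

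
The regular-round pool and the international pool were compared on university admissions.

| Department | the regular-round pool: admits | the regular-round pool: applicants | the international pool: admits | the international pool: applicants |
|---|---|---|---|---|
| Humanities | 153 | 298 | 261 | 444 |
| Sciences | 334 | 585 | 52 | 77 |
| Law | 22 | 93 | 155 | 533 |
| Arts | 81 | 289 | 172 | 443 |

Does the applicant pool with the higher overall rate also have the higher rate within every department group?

Humanities: the regular-round pool 153/298 = 51.3%, the international pool 261/444 = 58.8% → the international pool
Sciences: the regular-round pool 334/585 = 57.1%, the international pool 52/77 = 67.5% → the international pool
Law: the regular-round pool 22/93 = 23.7%, the international pool 155/533 = 29.1% → the international pool
Arts: the regular-round pool 81/289 = 28.0%, the international pool 172/443 = 38.8% → the international pool
Overall: the regular-round pool 590/1265 = 46.6%, the international pool 640/1497 = 42.8% → the regular-round pool
The international pool wins each department group but the regular-round pool wins overall — the comparison reverses. The international pool's applicants skew toward Law, which has a lower base rate.

No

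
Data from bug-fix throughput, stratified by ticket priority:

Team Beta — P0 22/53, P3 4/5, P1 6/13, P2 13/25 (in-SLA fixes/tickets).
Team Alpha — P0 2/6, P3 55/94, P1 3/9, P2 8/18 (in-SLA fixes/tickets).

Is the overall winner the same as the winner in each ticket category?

No

P0: Team Beta 22/53 = 41.5%, Team Alpha 2/6 = 33.3% → Team Beta
P3: Team Beta 4/5 = 80.0%, Team Alpha 55/94 = 58.5% → Team Beta
P1: Team Beta 6/13 = 46.2%, Team Alpha 3/9 = 33.3% → Team Beta
P2: Team Beta 13/25 = 52.0%, Team Alpha 8/18 = 44.4% → Team Beta
Overall: Team Beta 45/96 = 46.9%, Team Alpha 68/127 = 53.5% → Team Alpha
Team Beta wins each ticket group but Team Alpha wins overall — the comparison reverses. Team Beta's tickets skew toward P0, which has a lower base rate.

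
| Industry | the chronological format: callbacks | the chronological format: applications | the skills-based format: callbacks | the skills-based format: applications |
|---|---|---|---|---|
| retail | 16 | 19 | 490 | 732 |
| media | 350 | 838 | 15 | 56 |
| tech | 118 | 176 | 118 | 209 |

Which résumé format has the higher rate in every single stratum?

Retail: the chronological format 16/19 = 84.2%, the skills-based format 490/732 = 66.9% → the chronological format
Media: the chronological format 350/838 = 41.8%, the skills-based format 15/56 = 26.8% → the chronological format
Tech: the chronological format 118/176 = 67.0%, the skills-based format 118/209 = 56.5% → the chronological format
The chronological format has the higher rate in all 3 groups.

the chronological format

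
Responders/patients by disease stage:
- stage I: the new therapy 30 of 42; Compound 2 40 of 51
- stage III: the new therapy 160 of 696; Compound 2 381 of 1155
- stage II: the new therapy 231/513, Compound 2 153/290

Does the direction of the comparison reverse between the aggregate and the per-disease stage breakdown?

Stage I: the new therapy 30/42 = 71.4%, Compound 2 40/51 = 78.4% → Compound 2
Stage III: the new therapy 160/696 = 23.0%, Compound 2 381/1155 = 33.0% → Compound 2
Stage II: the new therapy 231/513 = 45.0%, Compound 2 153/290 = 52.8% → Compound 2
Overall: the new therapy 421/1251 = 33.7%, Compound 2 574/1496 = 38.4% → Compound 2
Compound 2 wins overall and in every disease group — no reversal.

No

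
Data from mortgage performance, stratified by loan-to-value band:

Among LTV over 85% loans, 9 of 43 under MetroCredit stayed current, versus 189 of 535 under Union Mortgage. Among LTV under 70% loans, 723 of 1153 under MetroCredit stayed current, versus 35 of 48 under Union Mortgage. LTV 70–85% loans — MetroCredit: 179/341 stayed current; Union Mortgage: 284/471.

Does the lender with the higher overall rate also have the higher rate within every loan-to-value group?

No

LTV over 85%: MetroCredit 9/43 = 20.9%, Union Mortgage 189/535 = 35.3% → Union Mortgage
LTV under 70%: MetroCredit 723/1153 = 62.7%, Union Mortgage 35/48 = 72.9% → Union Mortgage
LTV 70–85%: MetroCredit 179/341 = 52.5%, Union Mortgage 284/471 = 60.3% → Union Mortgage
Overall: MetroCredit 911/1537 = 59.3%, Union Mortgage 508/1054 = 48.2% → MetroCredit
Union Mortgage wins each loan-to-value group but MetroCredit wins overall — the comparison reverses. Union Mortgage's loans skew toward LTV over 85%, which has a lower base rate.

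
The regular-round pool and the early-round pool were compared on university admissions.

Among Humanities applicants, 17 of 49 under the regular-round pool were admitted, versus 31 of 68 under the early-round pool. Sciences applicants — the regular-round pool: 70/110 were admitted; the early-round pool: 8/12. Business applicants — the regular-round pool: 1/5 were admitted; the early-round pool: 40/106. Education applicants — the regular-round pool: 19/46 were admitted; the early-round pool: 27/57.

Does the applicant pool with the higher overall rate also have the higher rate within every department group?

No

Humanities: the regular-round pool 17/49 = 34.7%, the early-round pool 31/68 = 45.6% → the early-round pool
Sciences: the regular-round pool 70/110 = 63.6%, the early-round pool 8/12 = 66.7% → the early-round pool
Business: the regular-round pool 1/5 = 20.0%, the early-round pool 40/106 = 37.7% → the early-round pool
Education: the regular-round pool 19/46 = 41.3%, the early-round pool 27/57 = 47.4% → the early-round pool
Overall: the regular-round pool 107/210 = 51.0%, the early-round pool 106/243 = 43.6% → the regular-round pool
The early-round pool wins each department group but the regular-round pool wins overall — the comparison reverses. The early-round pool's applicants skew toward Business, which has a lower base rate.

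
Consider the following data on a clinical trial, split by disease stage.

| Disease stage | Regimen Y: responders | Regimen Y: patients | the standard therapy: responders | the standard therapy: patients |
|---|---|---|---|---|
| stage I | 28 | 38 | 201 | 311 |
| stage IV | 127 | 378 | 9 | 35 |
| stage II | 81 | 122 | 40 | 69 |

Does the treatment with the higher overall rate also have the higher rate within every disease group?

Stage I: Regimen Y 28/38 = 73.7%, the standard therapy 201/311 = 64.6% → Regimen Y
Stage IV: Regimen Y 127/378 = 33.6%, the standard therapy 9/35 = 25.7% → Regimen Y
Stage II: Regimen Y 81/122 = 66.4%, the standard therapy 40/69 = 58.0% → Regimen Y
Overall: Regimen Y 236/538 = 43.9%, the standard therapy 250/415 = 60.2% → the standard therapy
Regimen Y wins each disease group but the standard therapy wins overall — the comparison reverses. Regimen Y's patients skew toward stage IV, which has a lower base rate.

No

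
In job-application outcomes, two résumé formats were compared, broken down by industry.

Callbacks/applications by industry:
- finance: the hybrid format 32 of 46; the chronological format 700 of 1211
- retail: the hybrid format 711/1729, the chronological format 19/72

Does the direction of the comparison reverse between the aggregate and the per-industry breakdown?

Yes

Finance: the hybrid format 32/46 = 69.6%, the chronological format 700/1211 = 57.8% → the hybrid format
Retail: the hybrid format 711/1729 = 41.1%, the chronological format 19/72 = 26.4% → the hybrid format
Overall: the hybrid format 743/1775 = 41.9%, the chronological format 719/1283 = 56.0% → the chronological format
The hybrid format wins each industry group but the chronological format wins overall — the comparison reverses. The hybrid format's applications skew toward retail, which has a lower base rate.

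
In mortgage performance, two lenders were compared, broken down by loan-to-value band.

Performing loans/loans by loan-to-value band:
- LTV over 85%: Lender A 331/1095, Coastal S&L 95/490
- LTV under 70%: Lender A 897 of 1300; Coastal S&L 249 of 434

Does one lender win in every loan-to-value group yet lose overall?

LTV over 85%: Lender A 331/1095 = 30.2%, Coastal S&L 95/490 = 19.4% → Lender A
LTV under 70%: Lender A 897/1300 = 69.0%, Coastal S&L 249/434 = 57.4% → Lender A
Overall: Lender A 1228/2395 = 51.3%, Coastal S&L 344/924 = 37.2% → Lender A
Lender A wins overall and in every loan-to-value group — no reversal.

No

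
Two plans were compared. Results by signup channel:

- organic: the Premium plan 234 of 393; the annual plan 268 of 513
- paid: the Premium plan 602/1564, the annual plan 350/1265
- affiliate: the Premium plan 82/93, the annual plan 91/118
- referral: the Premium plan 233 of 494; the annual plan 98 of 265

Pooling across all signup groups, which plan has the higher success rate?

the Premium plan

Organic: the Premium plan 234/393 = 59.5%, the annual plan 268/513 = 52.2% → the Premium plan
Paid: the Premium plan 602/1564 = 38.5%, the annual plan 350/1265 = 27.7% → the Premium plan
Affiliate: the Premium plan 82/93 = 88.2%, the annual plan 91/118 = 77.1% → the Premium plan
Referral: the Premium plan 233/494 = 47.2%, the annual plan 98/265 = 37.0% → the Premium plan
Overall: the Premium plan 1151/2544 = 45.2%, the annual plan 807/2161 = 37.3% → the Premium plan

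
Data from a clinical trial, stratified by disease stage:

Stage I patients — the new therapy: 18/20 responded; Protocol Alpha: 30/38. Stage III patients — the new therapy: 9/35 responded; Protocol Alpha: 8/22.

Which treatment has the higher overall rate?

Protocol Alpha

Stage I: the new therapy 18/20 = 90.0%, Protocol Alpha 30/38 = 78.9% → the new therapy
Stage III: the new therapy 9/35 = 25.7%, Protocol Alpha 8/22 = 36.4% → Protocol Alpha
Overall: the new therapy 27/55 = 49.1%, Protocol Alpha 38/60 = 63.3% → Protocol Alpha
(Neither sweeps every disease group, but Protocol Alpha has the higher pooled rate.)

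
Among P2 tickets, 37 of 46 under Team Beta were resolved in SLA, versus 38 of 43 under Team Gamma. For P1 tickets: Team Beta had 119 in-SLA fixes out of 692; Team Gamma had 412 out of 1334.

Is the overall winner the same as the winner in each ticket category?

Yes

P2: Team Beta 37/46 = 80.4%, Team Gamma 38/43 = 88.4% → Team Gamma
P1: Team Beta 119/692 = 17.2%, Team Gamma 412/1334 = 30.9% → Team Gamma
Overall: Team Beta 156/738 = 21.1%, Team Gamma 450/1377 = 32.7% → Team Gamma
Team Gamma wins overall and in every ticket group — no reversal.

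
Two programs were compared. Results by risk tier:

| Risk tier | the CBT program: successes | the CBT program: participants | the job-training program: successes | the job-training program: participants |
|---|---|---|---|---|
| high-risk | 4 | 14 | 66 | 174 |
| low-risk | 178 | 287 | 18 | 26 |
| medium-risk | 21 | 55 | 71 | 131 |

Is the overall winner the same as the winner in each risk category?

High-risk: the CBT program 4/14 = 28.6%, the job-training program 66/174 = 37.9% → the job-training program
Low-risk: the CBT program 178/287 = 62.0%, the job-training program 18/26 = 69.2% → the job-training program
Medium-risk: the CBT program 21/55 = 38.2%, the job-training program 71/131 = 54.2% → the job-training program
Overall: the CBT program 203/356 = 57.0%, the job-training program 155/331 = 46.8% → the CBT program
The job-training program wins each risk group but the CBT program wins overall — the comparison reverses. The job-training program's participants skew toward high-risk, which has a lower base rate.

No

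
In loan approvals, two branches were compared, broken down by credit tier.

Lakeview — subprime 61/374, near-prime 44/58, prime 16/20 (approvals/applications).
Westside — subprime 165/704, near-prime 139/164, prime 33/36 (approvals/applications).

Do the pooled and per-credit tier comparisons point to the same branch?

Subprime: Lakeview 61/374 = 16.3%, Westside 165/704 = 23.4% → Westside
Near-prime: Lakeview 44/58 = 75.9%, Westside 139/164 = 84.8% → Westside
Prime: Lakeview 16/20 = 80.0%, Westside 33/36 = 91.7% → Westside
Overall: Lakeview 121/452 = 26.8%, Westside 337/904 = 37.3% → Westside
Westside wins overall and in every credit group — no reversal.

Yes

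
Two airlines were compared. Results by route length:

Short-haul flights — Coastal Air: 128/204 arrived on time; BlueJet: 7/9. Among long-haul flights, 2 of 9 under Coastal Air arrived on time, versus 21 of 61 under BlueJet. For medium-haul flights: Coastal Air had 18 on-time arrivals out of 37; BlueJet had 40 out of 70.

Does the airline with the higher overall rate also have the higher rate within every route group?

Short-haul: Coastal Air 128/204 = 62.7%, BlueJet 7/9 = 77.8% → BlueJet
Long-haul: Coastal Air 2/9 = 22.2%, BlueJet 21/61 = 34.4% → BlueJet
Medium-haul: Coastal Air 18/37 = 48.6%, BlueJet 40/70 = 57.1% → BlueJet
Overall: Coastal Air 148/250 = 59.2%, BlueJet 68/140 = 48.6% → Coastal Air
BlueJet wins each route group but Coastal Air wins overall — the comparison reverses. BlueJet's flights skew toward long-haul, which has a lower base rate.

No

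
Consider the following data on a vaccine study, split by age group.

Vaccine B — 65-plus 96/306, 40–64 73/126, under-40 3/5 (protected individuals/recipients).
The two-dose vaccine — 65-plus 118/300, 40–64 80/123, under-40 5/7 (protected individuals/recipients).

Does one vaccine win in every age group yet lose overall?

No

65-plus: Vaccine B 96/306 = 31.4%, the two-dose vaccine 118/300 = 39.3% → the two-dose vaccine
40–64: Vaccine B 73/126 = 57.9%, the two-dose vaccine 80/123 = 65.0% → the two-dose vaccine
Under-40: Vaccine B 3/5 = 60.0%, the two-dose vaccine 5/7 = 71.4% → the two-dose vaccine
Overall: Vaccine B 172/437 = 39.4%, the two-dose vaccine 203/430 = 47.2% → the two-dose vaccine
The two-dose vaccine wins overall and in every age group — no reversal.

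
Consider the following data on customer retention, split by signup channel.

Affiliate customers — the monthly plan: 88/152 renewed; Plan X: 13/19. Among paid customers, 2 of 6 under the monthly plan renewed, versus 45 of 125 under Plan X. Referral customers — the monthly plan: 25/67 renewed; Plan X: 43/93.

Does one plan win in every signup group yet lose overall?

Affiliate: the monthly plan 88/152 = 57.9%, Plan X 13/19 = 68.4% → Plan X
Paid: the monthly plan 2/6 = 33.3%, Plan X 45/125 = 36.0% → Plan X
Referral: the monthly plan 25/67 = 37.3%, Plan X 43/93 = 46.2% → Plan X
Overall: the monthly plan 115/225 = 51.1%, Plan X 101/237 = 42.6% → the monthly plan
Plan X wins each signup group but the monthly plan wins overall — the comparison reverses. Plan X's customers skew toward paid, which has a lower base rate.

Yes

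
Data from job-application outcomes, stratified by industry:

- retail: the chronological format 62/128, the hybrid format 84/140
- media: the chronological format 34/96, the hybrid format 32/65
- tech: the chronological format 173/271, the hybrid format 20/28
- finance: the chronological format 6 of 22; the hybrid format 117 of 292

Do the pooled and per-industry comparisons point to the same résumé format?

Retail: the chronological format 62/128 = 48.4%, the hybrid format 84/140 = 60.0% → the hybrid format
Media: the chronological format 34/96 = 35.4%, the hybrid format 32/65 = 49.2% → the hybrid format
Tech: the chronological format 173/271 = 63.8%, the hybrid format 20/28 = 71.4% → the hybrid format
Finance: the chronological format 6/22 = 27.3%, the hybrid format 117/292 = 40.1% → the hybrid format
Overall: the chronological format 275/517 = 53.2%, the hybrid format 253/525 = 48.2% → the chronological format
The hybrid format wins each industry group but the chronological format wins overall — the comparison reverses. The hybrid format's applications skew toward finance, which has a lower base rate.

No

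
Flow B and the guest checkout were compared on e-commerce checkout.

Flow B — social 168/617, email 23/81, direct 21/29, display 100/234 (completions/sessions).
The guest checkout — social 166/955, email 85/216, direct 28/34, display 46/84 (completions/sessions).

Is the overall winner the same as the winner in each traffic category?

Social: Flow B 168/617 = 27.2%, the guest checkout 166/955 = 17.4% → Flow B
Email: Flow B 23/81 = 28.4%, the guest checkout 85/216 = 39.4% → the guest checkout
Direct: Flow B 21/29 = 72.4%, the guest checkout 28/34 = 82.4% → the guest checkout
Display: Flow B 100/234 = 42.7%, the guest checkout 46/84 = 54.8% → the guest checkout
Overall: Flow B 312/961 = 32.5%, the guest checkout 325/1289 = 25.2% → Flow B
Neither sweeps: Flow B wins 1 of 4 groups, the guest checkout wins 3. Flow B wins overall but not every group — no Simpson reversal.

No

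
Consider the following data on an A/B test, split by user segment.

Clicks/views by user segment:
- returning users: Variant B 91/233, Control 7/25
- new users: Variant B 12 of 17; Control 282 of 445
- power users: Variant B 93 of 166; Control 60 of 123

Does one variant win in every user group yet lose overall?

Returning users: Variant B 91/233 = 39.1%, Control 7/25 = 28.0% → Variant B
New users: Variant B 12/17 = 70.6%, Control 282/445 = 63.4% → Variant B
Power users: Variant B 93/166 = 56.0%, Control 60/123 = 48.8% → Variant B
Overall: Variant B 196/416 = 47.1%, Control 349/593 = 58.9% → Control
Variant B wins each user group but Control wins overall — the comparison reverses. Variant B's views skew toward returning users, which has a lower base rate.

Yes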